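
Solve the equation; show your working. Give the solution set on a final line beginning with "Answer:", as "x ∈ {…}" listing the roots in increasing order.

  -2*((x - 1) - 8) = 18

Step 1. [-2*((x - 1) - 8) = 18] -2 out front; divide by -2, so div: (x - 1) - 8 = -9.
Step 2. [(x - 1) - 8 = -9] the outer -8 inverts by adding 8 ⇒ sub: x - 1 = -1.
Step 3. [x - 1 = -1] the outer -1 inverts by adding 1, so sub: x = 0.

Answer: x ∈ {0}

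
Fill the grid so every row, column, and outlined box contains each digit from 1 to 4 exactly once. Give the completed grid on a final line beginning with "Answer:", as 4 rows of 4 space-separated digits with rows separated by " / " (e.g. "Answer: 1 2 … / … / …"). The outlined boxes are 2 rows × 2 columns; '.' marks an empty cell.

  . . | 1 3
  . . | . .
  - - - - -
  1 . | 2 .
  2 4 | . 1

Step 1. [r2c3∈{4}] only 4 remains possible at r2c3 ⇒ r2c3=4.
Step 2. [r2c2∈{1,2,3}] r2c2 is the only open cell in row 2 admitting 1, so r2c2=1.
Step 3. [r1c2∈{2}] r1c2 has the single candidate 2. So r1c2=2.
Step 4. [r4c3∈{3}] r4c3 has the single candidate 3, so r4c3=3.
Step 5. [r2c1∈{3}] r2c1's peers cover all but 3, so r2c1=3.
Step 6. [r1c1∈{4}] only 4 remains possible at r1c1, so r1c1=4.
Step 7. [r3c2∈{3}] r3c2 is down to just 3. So r3c2=3.
Step 8. [r2c4∈{2}] r2c4 has the single candidate 2. So r2c4=2.
Step 9. [r3c4∈{4}] only 4 remains possible at r3c4. So r3c4=4.

Answer: 4 2 1 3 / 3 1 4 2 / 1 3 2 4 / 2 4 3 1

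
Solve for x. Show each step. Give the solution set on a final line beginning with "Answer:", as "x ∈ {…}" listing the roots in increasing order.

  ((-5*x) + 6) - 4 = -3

Step 1. [((-5*x) + 6) - 4 = -3] the outer -4 inverts by adding 4 ⇒ sub: (-5*x) + 6 = 1.
Step 2. [(-5*x) + 6 = 1] peel the +6: subtract 6 from each side ⇒ sub: -5*x = -5.
Step 3. [-5*x = -5] -5·(inner) — divide through by -5. So div: x = 1.

Answer: x ∈ {1}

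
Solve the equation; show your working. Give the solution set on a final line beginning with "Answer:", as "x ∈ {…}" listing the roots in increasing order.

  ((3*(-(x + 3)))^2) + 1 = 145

Step 1. [((3*(-(x + 3)))^2) + 1 = 145] +1 is outermost — subtract 1 both sides ⇒ sub: (3*(-(x + 3)))^2 = 144.
Step 2. [(3*(-(x + 3)))^2 = 144] LHS squared, RHS 144 ≥ 0: apply √ (±) ⇒ sqrt: 3*(-(x + 3)) = 12 or -12.
Step 3. [3*(-(x + 3)) = 12 or -12] 3·(inner) — divide through by 3, so div: -(x + 3) = 4 or -4.
Step 4. [-(x + 3) = 4 or -4] leading − — multiply by −1 ⇒ neg: x + 3 = -4 or 4.
Step 5. [x + 3 = -4 or 4] +3 is outermost — subtract 3 both sides ⇒ sub: x = -7 or 1.

Answer: x ∈ {-7, 1}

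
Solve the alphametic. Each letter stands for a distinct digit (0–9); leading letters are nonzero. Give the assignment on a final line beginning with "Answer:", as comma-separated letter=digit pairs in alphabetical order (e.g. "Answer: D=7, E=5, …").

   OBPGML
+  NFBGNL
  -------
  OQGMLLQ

Step 1. [col 1: L + L ≡ Q (mod 10)] several values work for L in column 1 (L + L ≡ Q (mod 10), carry-in 0); try L=5 ⇒ L=5.
Step 2. [col 1: L + L ≡ Q (mod 10)] column 1: given L=5, carry-in 0, and digits 5 already taken and all letters distinct, L+L≡Q (mod 10) forces Q=0 ⇒ Q=0.
Step 3. [col 2: M + N ≡ L (mod 10)] several values work for M in column 2 (M + N ≡ L (mod 10), carry-in 1); try M=6 ⇒ M=6.
Step 4. [O] adding two 6-digit numbers gives at most 6+1 digits, and here it does — O is that final carry and must be 1. So O=1.
Step 5. [col 2: M + N ≡ L (mod 10)] from column 2 (M=6, L=5, carry-in 1, digits 0,1,5,6 already taken and all letters distinct): N must equal 8 ⇒ N=8.
Step 6. [col 3: G + G ≡ L (mod 10)] column 3 (G + G ≡ L (mod 10), carry-in 1) doesn't pin G yet; pick G=2 and continue ⇒ G=2.
Step 7. [col 4: P + B ≡ M (mod 10)] B=7 is one option consistent with column 4 (P + B ≡ M (mod 10), carry-in 0) — take it. So B=7.
Step 8. [col 4: P + B ≡ M (mod 10)] column 4: given B=7, M=6, carry-in 0, and digits 0,1,2,5,6,7,8 already taken and all letters distinct, P+B≡M (mod 10) forces P=9 ⇒ P=9.
Step 9. [col 5: B + F ≡ G (mod 10)] in column 5 we have B+F≡G with carry-in 1; given B=7, G=2 and digits 0,1,2,5,6,7,8,9 already taken and all letters distinct, that pins F to 4 ⇒ F=4.

Answer: B=7, F=4, G=2, L=5, M=6, N=8, O=1, P=9, Q=0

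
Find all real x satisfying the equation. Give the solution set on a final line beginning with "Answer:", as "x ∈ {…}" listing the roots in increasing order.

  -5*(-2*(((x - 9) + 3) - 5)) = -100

Step 1. [-5*(-2*(((x - 9) + 3) - 5)) = -100] -5 out front; divide by -5 ⇒ div: -2*(((x - 9) + 3) - 5) = 20.
Step 2. [-2*(((x - 9) + 3) - 5) = 20] divide by the outer -2. So div: ((x - 9) + 3) - 5 = -10.
Step 3. [((x - 9) + 3) - 5 = -10] add 5: x sits inside (… - 5). So sub: (x - 9) + 3 = -5.
Step 4. [(x - 9) + 3 = -5] subtract 3: x sits inside (… + 3). So sub: x - 9 = -8.
Step 5. [x - 9 = -8] the outer -9 inverts by adding 9, so sub: x = 1.

Answer: x ∈ {1}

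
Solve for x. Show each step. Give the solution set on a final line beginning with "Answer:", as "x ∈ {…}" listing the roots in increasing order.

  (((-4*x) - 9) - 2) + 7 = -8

Step 1. [(((-4*x) - 9) - 2) + 7 = -8] the outer +7 inverts by subtracting 7 ⇒ sub: ((-4*x) - 9) - 2 = -15.
Step 2. [((-4*x) - 9) - 2 = -15] the outer -2 inverts by adding 2 ⇒ sub: (-4*x) - 9 = -13.
Step 3. [(-4*x) - 9 = -13] 9 comes off first (add 9) ⇒ sub: -4*x = -4.
Step 4. [-4*x = -4] LHS = -4·(…); ÷-4 both sides, so div: x = 1.

Answer: x ∈ {1}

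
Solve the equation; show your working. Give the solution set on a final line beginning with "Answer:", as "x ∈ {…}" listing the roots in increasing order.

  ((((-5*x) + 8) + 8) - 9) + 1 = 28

Step 1. [((((-5*x) + 8) + 8) - 9) + 1 = 28] subtract 1: x sits inside (… + 1). So sub: (((-5*x) + 8) + 8) - 9 = 27.
Step 2. [(((-5*x) + 8) + 8) - 9 = 27] 9 comes off first (add 9), so sub: ((-5*x) + 8) + 8 = 36.
Step 3. [((-5*x) + 8) + 8 = 36] subtract 8: x sits inside (… + 8) ⇒ sub: (-5*x) + 8 = 28.
Step 4. [(-5*x) + 8 = 28] 8 comes off first (subtract 8). So sub: -5*x = 20.
Step 5. [-5*x = 20] divide by the outer -5. So div: x = -4.

Answer: x ∈ {-4}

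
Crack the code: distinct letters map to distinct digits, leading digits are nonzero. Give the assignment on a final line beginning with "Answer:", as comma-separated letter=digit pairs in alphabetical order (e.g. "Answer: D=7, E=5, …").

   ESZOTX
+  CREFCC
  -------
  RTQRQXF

Step 1. [col 1: X + C ≡ F (mod 10)] F=4 is one option consistent with column 1 (X + C ≡ F (mod 10), carry-in 0) — take it, so F=4.
Step 2. [R] adding two 6-digit numbers gives at most 6+1 digits, and here it does — R is that final carry and must be 1 ⇒ R=1.
Step 3. [col 1: X + C ≡ F (mod 10)] column 1 (X + C ≡ F (mod 10), carry-in 0) doesn't pin C yet; pick C=8 and continue, so C=8.
Step 4. [col 1: X + C ≡ F (mod 10)] from column 1 (C=8, F=4, carry-in 0, digits 1,4,8 already taken and all letters distinct): X must equal 6. So X=6.
Step 5. [col 2: T + C ≡ X (mod 10)] from column 2 (C=8, X=6, carry-in 1, digits 1,4,6,8 already taken and all letters distinct): T must equal 7. So T=7.
Step 6. [col 3: O + F ≡ Q (mod 10)] several values work for O in column 3 (O + F ≡ Q (mod 10), carry-in 1); try O=0. So O=0.
Step 7. [col 3: O + F ≡ Q (mod 10)] column 3 reads O+F+carry(1)=Q with O=0, F=4; with digits 0,1,4,6,7,8 already taken and all letters distinct, the only value for Q is 5, so Q=5.
Step 8. [col 4: Z + E ≡ R (mod 10)] no forcing yet in column 4 (carry-in 0); E=9 is free and consistent — try it. So E=9.
Step 9. [col 4: Z + E ≡ R (mod 10)] column 4: given E=9, R=1, carry-in 0, and digits 0,1,4,5,6,7,8,9 already taken and all letters distinct, Z+E≡R (mod 10) forces Z=2 ⇒ Z=2.
Step 10. [col 5: S + R ≡ Q (mod 10)] in column 5 we have S+R≡Q with carry-in 1; given R=1, Q=5 and digits 0,1,2,4,5,6,7,8,9 already taken and all letters distinct, that pins S to 3 ⇒ S=3.

Answer: C=8, E=9, F=4, O=0, Q=5, R=1, S=3, T=7, X=6, Z=2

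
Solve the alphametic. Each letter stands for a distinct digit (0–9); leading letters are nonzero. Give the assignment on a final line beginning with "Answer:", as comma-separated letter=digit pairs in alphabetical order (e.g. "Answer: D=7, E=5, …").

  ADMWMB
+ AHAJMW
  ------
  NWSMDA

Step 1. [col 1: B + W ≡ A (mod 10)] no forcing yet in column 1 (carry-in 0); W=8 is free and consistent — try it, so W=8.
Step 2. [col 1: B + W ≡ A (mod 10)] no forcing yet in column 1 (carry-in 0); A=3 is free and consistent — try it. So A=3.
Step 3. [col 1: B + W ≡ A (mod 10)] column 1: given W=8, A=3, carry-in 0, and digits 3,8 already taken and all letters distinct, B+W≡A (mod 10) forces B=5. So B=5.
Step 4. [col 2: M + M ≡ D (mod 10)] column 2 (M + M ≡ D (mod 10), carry-in 1) doesn't pin M yet; pick M=0 and continue. So M=0.
Step 5. [col 2: M + M ≡ D (mod 10)] in column 2 we have M+M≡D with carry-in 1; given M=0 and digits 0,3,5,8 already taken and all letters distinct, that pins D to 1 ⇒ D=1.
Step 6. [col 3: W + J ≡ M (mod 10)] column 3: given W=8, M=0, carry-in 0, and digits 0,1,3,5,8 already taken and all letters distinct, W+J≡M (mod 10) forces J=2 ⇒ J=2.
Step 7. [col 4: M + A ≡ S (mod 10)] in column 4 we have M+A≡S with carry-in 1; given M=0, A=3 and digits 0,1,2,3,5,8 already taken and all letters distinct, that pins S to 4. So S=4.
Step 8. [col 5: D + H ≡ W (mod 10)] in column 5 we have D+H≡W with carry-in 0; given D=1, W=8 and digits 0,1,2,3,4,5,8 already taken and all letters distinct, that pins H to 7. So H=7.
Step 9. [col 6: A + A ≡ N (mod 10)] column 6: given A=3, carry-in 0, and digits 0,1,2,3,4,5,7,8 already taken and all letters distinct, A+A≡N (mod 10) forces N=6 ⇒ N=6.

Answer: A=3, B=5, D=1, H=7, J=2, M=0, N=6, S=4, W=8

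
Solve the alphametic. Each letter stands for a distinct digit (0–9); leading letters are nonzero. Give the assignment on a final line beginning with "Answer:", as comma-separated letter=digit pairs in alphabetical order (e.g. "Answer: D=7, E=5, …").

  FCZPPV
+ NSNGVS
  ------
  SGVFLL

Step 1. [col 1: V + S ≡ L (mod 10)] several values work for S in column 1 (V + S ≡ L (mod 10), carry-in 0); try S=8. So S=8.
Step 2. [col 1: V + S ≡ L (mod 10)] several values work for L in column 1 (V + S ≡ L (mod 10), carry-in 0); try L=0. So L=0.
Step 3. [col 1: V + S ≡ L (mod 10)] in column 1 we have V+S≡L with carry-in 0; given S=8, L=0 and digits 0,8 already taken and all letters distinct, that pins V to 2. So V=2.
Step 4. [col 2: P + V ≡ L (mod 10)] in column 2 we have P+V≡L with carry-in 1; given V=2, L=0 and digits 0,2,8 already taken and all letters distinct, that pins P to 7 ⇒ P=7.
Step 5. [col 3: P + G ≡ F (mod 10)] F=1 is one option consistent with column 3 (P + G ≡ F (mod 10), carry-in 1) — take it, so F=1.
Step 6. [col 3: P + G ≡ F (mod 10)] column 3: given P=7, F=1, carry-in 1, and digits 0,1,2,7,8 already taken and all letters distinct, P+G≡F (mod 10) forces G=3, so G=3.
Step 7. [col 4: Z + N ≡ V (mod 10)] column 4 (Z + N ≡ V (mod 10), carry-in 1) doesn't pin N yet; pick N=6 and continue ⇒ N=6.
Step 8. [col 4: Z + N ≡ V (mod 10)] column 4: given N=6, V=2, carry-in 1, and digits 0,1,2,3,6,7,8 already taken and all letters distinct, Z+N≡V (mod 10) forces Z=5 ⇒ Z=5.
Step 9. [col 5: C + S ≡ G (mod 10)] column 5 reads C+S+carry(1)=G with S=8, G=3; with digits 0,1,2,3,5,6,7,8 already taken and all letters distinct, the only value for C is 4 ⇒ C=4.

Answer: C=4, F=1, G=3, L=0, N=6, P=7, S=8, V=2, Z=5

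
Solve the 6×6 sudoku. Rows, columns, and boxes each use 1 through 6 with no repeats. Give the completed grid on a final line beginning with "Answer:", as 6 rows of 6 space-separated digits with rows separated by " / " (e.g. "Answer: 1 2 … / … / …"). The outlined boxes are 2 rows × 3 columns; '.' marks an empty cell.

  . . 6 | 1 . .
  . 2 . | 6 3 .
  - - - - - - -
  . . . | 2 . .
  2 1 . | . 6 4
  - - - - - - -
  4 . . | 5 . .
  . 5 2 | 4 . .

Step 1. [r6c5∈{1}] r6c5 is down to just 1. So r6c5=1.
Step 2. [r2c6∈{5}] only 5 remains possible at r2c6. So r2c6=5.
Step 3. [r2c3∈{1,4}] 4 has one home in row 2: r2c3, so r2c3=4.
Step 4. [r4c3∈{3,5}] row 4 places 5 nowhere but r4c3. So r4c3=5.
Step 5. [r3c3∈{3}] only 3 remains possible at r3c3, so r3c3=3.
Step 6. [r5c5∈{2}] r5c5's peers cover all but 2 ⇒ r5c5=2.
Step 7. [r1c2∈{3}] r1c2 has the single candidate 3 ⇒ r1c2=3.
Step 8. [r5c2∈{6}] nothing but 6 survives at r5c2 ⇒ r5c2=6.
Step 9. [r6c6∈{3,6}] across row 6, 6 lands solely at r6c6, so r6c6=6.
Step 10. [r3c2∈{4}] r3c2's peers cover all but 4. So r3c2=4.
Step 11. [r2c1∈{1}] only 1 remains possible at r2c1. So r2c1=1.
Step 12. [r3c1∈{6}] r3c1's peers cover all but 6 ⇒ r3c1=6.
Step 13. [r1c5∈{4}] r1c5 has the single candidate 4, so r1c5=4.
Step 14. [r3c6∈{1}] r3c6 has the single candidate 1, so r3c6=1.
Step 15. [r1c6∈{2}] r1c6 is down to just 2, so r1c6=2.
Step 16. [r4c4∈{3}] r4c4 is down to just 3, so r4c4=3.
Step 17. [r5c6∈{3}] r5c6's peers cover all but 3, so r5c6=3.
Step 18. [r1c1∈{5}] r1c1 is down to just 5 ⇒ r1c1=5.
Step 19. [r6c1∈{3}] nothing but 3 survives at r6c1. So r6c1=3.
Step 20. [r5c3∈{1}] r5c3's peers cover all but 1, so r5c3=1.
Step 21. [r3c5∈{5}] r3c5's peers cover all but 5, so r3c5=5.

Answer: 5 3 6 1 4 2 / 1 2 4 6 3 5 / 6 4 3 2 5 1 / 2 1 5 3 6 4 / 4 6 1 5 2 3 / 3 5 2 4 1 6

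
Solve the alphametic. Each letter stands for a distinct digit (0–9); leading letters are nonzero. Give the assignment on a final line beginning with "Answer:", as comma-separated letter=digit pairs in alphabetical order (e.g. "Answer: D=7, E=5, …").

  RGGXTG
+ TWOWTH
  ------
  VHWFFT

Step 1. [col 1: G + H ≡ T (mod 10)] column 1 (G + H ≡ T (mod 10), carry-in 0) doesn't pin H yet; pick H=6 and continue ⇒ H=6.
Step 2. [col 1: G + H ≡ T (mod 10)] no forcing yet in column 1 (carry-in 0); T=7 is free and consistent — try it. So T=7.
Step 3. [col 1: G + H ≡ T (mod 10)] column 1 reads G+H+carry(0)=T with H=6, T=7; with digits 6,7 already taken and all letters distinct, the only value for G is 1 ⇒ G=1.
Step 4. [col 2: T + T ≡ F (mod 10)] column 2 reads T+T+carry(0)=F with T=7; with digits 1,6,7 already taken and all letters distinct, the only value for F is 4, so F=4.
Step 5. [col 3: X + W ≡ F (mod 10)] column 3 (X + W ≡ F (mod 10), carry-in 1) doesn't pin X yet; pick X=8 and continue ⇒ X=8.
Step 6. [col 3: X + W ≡ F (mod 10)] column 3: given X=8, F=4, carry-in 1, and digits 1,4,6,7,8 already taken and all letters distinct, X+W≡F (mod 10) forces W=5. So W=5.
Step 7. [col 4: G + O ≡ W (mod 10)] column 4 reads G+O+carry(1)=W with G=1, W=5; with digits 1,4,5,6,7,8 already taken and all letters distinct, the only value for O is 3 ⇒ O=3.
Step 8. [col 6: R + T ≡ V (mod 10)] column 6 reads R+T+carry(0)=V with T=7; with digits 1,3,4,5,6,7,8 already taken and all letters distinct, the only value for V is 9. So V=9.
Step 9. [col 6: R + T ≡ V (mod 10)] column 6 reads R+T+carry(0)=V with T=7, V=9; with digits 1,3,4,5,6,7,8,9 already taken and all letters distinct, the only value for R is 2, so R=2.

Answer: F=4, G=1, H=6, O=3, R=2, T=7, V=9, W=5, X=8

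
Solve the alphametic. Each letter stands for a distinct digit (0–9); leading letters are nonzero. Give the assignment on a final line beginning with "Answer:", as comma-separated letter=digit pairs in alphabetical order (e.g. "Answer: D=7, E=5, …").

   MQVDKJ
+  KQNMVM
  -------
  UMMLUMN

Step 1. [col 1: J + M ≡ N (mod 10)] no forcing yet in column 1 (carry-in 0); J=2 is free and consistent — try it. So J=2.
Step 2. [col 1: J + M ≡ N (mod 10)] several values work for M in column 1 (J + M ≡ N (mod 10), carry-in 0); try M=3. So M=3.
Step 3. [col 1: J + M ≡ N (mod 10)] column 1 reads J+M+carry(0)=N with J=2, M=3; with digits 2,3 already taken and all letters distinct, the only value for N is 5. So N=5.
Step 4. [col 2: K + V ≡ M (mod 10)] K=9 is one option consistent with column 2 (K + V ≡ M (mod 10), carry-in 0) — take it. So K=9.
Step 5. [col 2: K + V ≡ M (mod 10)] in column 2 we have K+V≡M with carry-in 0; given K=9, M=3 and digits 2,3,5,9 already taken and all letters distinct, that pins V to 4. So V=4.
Step 6. [col 3: D + M ≡ U (mod 10)] no forcing yet in column 3 (carry-in 1); U=1 is free and consistent — try it. So U=1.
Step 7. [col 3: D + M ≡ U (mod 10)] column 3: given M=3, U=1, carry-in 1, and digits 1,2,3,4,5,9 already taken and all letters distinct, D+M≡U (mod 10) forces D=7, so D=7.
Step 8. [col 4: V + N ≡ L (mod 10)] from column 4 (V=4, N=5, carry-in 1, digits 1,2,3,4,5,7,9 already taken and all letters distinct): L must equal 0. So L=0.
Step 9. [col 5: Q + Q ≡ M (mod 10)] from column 5 (M=3, carry-in 1, digits 0,1,2,3,4,5,7,9 already taken and all letters distinct): Q must equal 6 ⇒ Q=6.

Answer: D=7, J=2, K=9, L=0, M=3, N=5, Q=6, U=1, V=4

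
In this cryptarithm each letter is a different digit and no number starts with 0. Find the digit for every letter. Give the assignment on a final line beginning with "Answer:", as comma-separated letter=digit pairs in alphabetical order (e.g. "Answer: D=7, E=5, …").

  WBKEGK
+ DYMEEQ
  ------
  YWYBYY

Step 1. [col 1: K + Q ≡ Y (mod 10)] column 1 (K + Q ≡ Y (mod 10), carry-in 0) doesn't pin Q yet; pick Q=1 and continue ⇒ Q=1.
Step 2. [col 1: K + Q ≡ Y (mod 10)] several values work for K in column 1 (K + Q ≡ Y (mod 10), carry-in 0); try K=8 ⇒ K=8.
Step 3. [col 1: K + Q ≡ Y (mod 10)] from column 1 (K=8, Q=1, carry-in 0, digits 1,8 already taken and all letters distinct): Y must equal 9, so Y=9.
Step 4. [col 2: G + E ≡ Y (mod 10)] no forcing yet in column 2 (carry-in 0); E=7 is free and consistent — try it, so E=7.
Step 5. [col 2: G + E ≡ Y (mod 10)] column 2: given E=7, Y=9, carry-in 0, and digits 1,7,8,9 already taken and all letters distinct, G+E≡Y (mod 10) forces G=2 ⇒ G=2.
Step 6. [col 3: E + E ≡ B (mod 10)] in column 3 we have E+E≡B with carry-in 0; given E=7 and digits 1,2,7,8,9 already taken and all letters distinct, that pins B to 4 ⇒ B=4.
Step 7. [col 4: K + M ≡ Y (mod 10)] column 4 reads K+M+carry(1)=Y with K=8, Y=9; with digits 1,2,4,7,8,9 already taken and all letters distinct, the only value for M is 0, so M=0.
Step 8. [col 5: B + Y ≡ W (mod 10)] in column 5 we have B+Y≡W with carry-in 0; given B=4, Y=9 and digits 0,1,2,4,7,8,9 already taken and all letters distinct, that pins W to 3. So W=3.
Step 9. [col 6: W + D ≡ Y (mod 10)] column 6 reads W+D+carry(1)=Y with W=3, Y=9; with digits 0,1,2,3,4,7,8,9 already taken and all letters distinct, the only value for D is 5, so D=5.

Answer: B=4, D=5, E=7, G=2, K=8, M=0, Q=1, W=3, Y=9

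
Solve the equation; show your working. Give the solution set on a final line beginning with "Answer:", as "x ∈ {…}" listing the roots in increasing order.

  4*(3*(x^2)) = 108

Step 1. [4*(3*(x^2)) = 108] divide by the outer 4 ⇒ div: 3*(x^2) = 27.
Step 2. [3*(x^2) = 27] leading coefficient 3: divide by 3, so div: x^2 = 9.
Step 3. [x^2 = 9] LHS squared, RHS 9 ≥ 0: apply √ (±), so sqrt: x = 3 or -3.

Answer: x ∈ {-3, 3}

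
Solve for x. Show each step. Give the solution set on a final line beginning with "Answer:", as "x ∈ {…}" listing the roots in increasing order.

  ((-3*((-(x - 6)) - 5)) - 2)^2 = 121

Step 1. [((-3*((-(x - 6)) - 5)) - 2)^2 = 121] 121 ≥ 0, LHS is (·)² — take ±√. So sqrt: (-3*((-(x - 6)) - 5)) - 2 = 11 or -11.
Step 2. [(-3*((-(x - 6)) - 5)) - 2 = 11 or -11] peel the -2: add 2 from each side. So sub: -3*((-(x - 6)) - 5) = 13 or -9.
Step 3. [-3*((-(x - 6)) - 5) = 13 or -9] -3 out front; divide by -3. So div: (-(x - 6)) - 5 = -13/3 or 3.
Step 4. [(-(x - 6)) - 5 = -13/3 or 3] add 5: x sits inside (… - 5). So sub: -(x - 6) = 2/3 or 8.
Step 5. [-(x - 6) = 2/3 or 8] flip signs both sides, so neg: x - 6 = -2/3 or -8.
Step 6. [x - 6 = -2/3 or -8] the outer -6 inverts by adding 6, so sub: x = 16/3 or -2.

Answer: x ∈ {-2, 16/3}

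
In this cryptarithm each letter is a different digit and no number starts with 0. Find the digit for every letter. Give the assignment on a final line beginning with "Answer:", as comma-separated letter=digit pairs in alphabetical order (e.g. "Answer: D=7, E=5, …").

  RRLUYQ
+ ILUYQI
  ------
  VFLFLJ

Step 1. [col 1: Q + I ≡ J (mod 10)] no forcing yet in column 1 (carry-in 0); Q=2 is free and consistent — try it, so Q=2.
Step 2. [col 1: Q + I ≡ J (mod 10)] no forcing yet in column 1 (carry-in 0); I=1 is free and consistent — try it. So I=1.
Step 3. [col 1: Q + I ≡ J (mod 10)] column 1: given Q=2, I=1, carry-in 0, and digits 1,2 already taken and all letters distinct, Q+I≡J (mod 10) forces J=3, so J=3.
Step 4. [col 2: Y + Q ≡ L (mod 10)] several values work for Y in column 2 (Y + Q ≡ L (mod 10), carry-in 0); try Y=5 ⇒ Y=5.
Step 5. [col 2: Y + Q ≡ L (mod 10)] column 2: given Y=5, Q=2, carry-in 0, and digits 1,2,3,5 already taken and all letters distinct, Y+Q≡L (mod 10) forces L=7. So L=7.
Step 6. [col 3: U + Y ≡ F (mod 10)] U=9 is one option consistent with column 3 (U + Y ≡ F (mod 10), carry-in 0) — take it, so U=9.
Step 7. [col 3: U + Y ≡ F (mod 10)] column 3 reads U+Y+carry(0)=F with U=9, Y=5; with digits 1,2,3,5,7,9 already taken and all letters distinct, the only value for F is 4, so F=4.
Step 8. [col 5: R + L ≡ F (mod 10)] from column 5 (L=7, F=4, carry-in 1, digits 1,2,3,4,5,7,9 already taken and all letters distinct): R must equal 6, so R=6.
Step 9. [col 6: R + I ≡ V (mod 10)] column 6 reads R+I+carry(1)=V with R=6, I=1; with digits 1,2,3,4,5,6,7,9 already taken and all letters distinct, the only value for V is 8 ⇒ V=8.

Answer: F=4, I=1, J=3, L=7, Q=2, R=6, U=9, V=8, Y=5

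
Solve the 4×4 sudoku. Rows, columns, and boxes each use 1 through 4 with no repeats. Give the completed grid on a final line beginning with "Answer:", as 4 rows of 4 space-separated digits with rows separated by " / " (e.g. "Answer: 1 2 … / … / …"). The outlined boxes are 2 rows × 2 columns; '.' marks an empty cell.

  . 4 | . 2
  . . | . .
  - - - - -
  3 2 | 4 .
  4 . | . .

Step 1. [r1c3∈{1,3}] row 1 places 3 nowhere but r1c3, so r1c3=3.
Step 2. [r2c3∈{1}] r2c3's peers cover all but 1 ⇒ r2c3=1.
Step 3. [r4c2∈{1}] r4c2's peers cover all but 1. So r4c2=1.
Step 4. [r4c3∈{2}] only 2 remains possible at r4c3. So r4c3=2.
Step 5. [r1c1∈{1}] only 1 remains possible at r1c1 ⇒ r1c1=1.
Step 6. [r2c2∈{3}] nothing but 3 survives at r2c2 ⇒ r2c2=3.
Step 7. [r4c4∈{3}] only 3 remains possible at r4c4, so r4c4=3.
Step 8. [r2c1∈{2}] only 2 remains possible at r2c1 ⇒ r2c1=2.
Step 9. [r3c4∈{1}] nothing but 1 survives at r3c4. So r3c4=1.
Step 10. [r2c4∈{4}] r2c4 has the single candidate 4. So r2c4=4.

Answer: 1 4 3 2 / 2 3 1 4 / 3 2 4 1 / 4 1 2 3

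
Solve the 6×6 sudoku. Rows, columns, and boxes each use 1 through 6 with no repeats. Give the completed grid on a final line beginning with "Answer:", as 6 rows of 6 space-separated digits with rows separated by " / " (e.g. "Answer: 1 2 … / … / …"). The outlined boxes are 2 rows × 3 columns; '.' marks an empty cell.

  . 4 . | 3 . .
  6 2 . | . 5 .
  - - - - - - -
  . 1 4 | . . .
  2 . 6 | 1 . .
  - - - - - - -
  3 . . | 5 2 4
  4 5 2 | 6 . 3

Step 1. [r1c1∈{1,5}] 1 has one home in col 1: r1c1 ⇒ r1c1=1.
Step 2. [r1c5∈{6}] r1c5 is down to just 6 ⇒ r1c5=6.
Step 3. [r3c6∈{2,5,6}] row 3 places 6 nowhere but r3c6, so r3c6=6.
Step 4. [r4c2∈{3}] nothing but 3 survives at r4c2. So r4c2=3.
Step 5. [r5c3∈{1}] r5c3's peers cover all but 1 ⇒ r5c3=1.
Step 6. [r6c5∈{1}] r6c5 is down to just 1 ⇒ r6c5=1.
Step 7. [r4c5∈{4}] nothing but 4 survives at r4c5. So r4c5=4.
Step 8. [r4c6∈{5}] nothing but 5 survives at r4c6 ⇒ r4c6=5.
Step 9. [r3c1∈{5}] r3c1 is down to just 5 ⇒ r3c1=5.
Step 10. [r3c4∈{2}] r3c4's peers cover all but 2. So r3c4=2.
Step 11. [r1c6∈{2}] only 2 remains possible at r1c6, so r1c6=2.
Step 12. [r2c3∈{3}] r2c3 has the single candidate 3 ⇒ r2c3=3.
Step 13. [r3c5∈{3}] only 3 remains possible at r3c5. So r3c5=3.
Step 14. [r2c6∈{1}] nothing but 1 survives at r2c6, so r2c6=1.
Step 15. [r2c4∈{4}] r2c4 has the single candidate 4. So r2c4=4.
Step 16. [r5c2∈{6}] nothing but 6 survives at r5c2, so r5c2=6.
Step 17. [r1c3∈{5}] only 5 remains possible at r1c3. So r1c3=5.

Answer: 1 4 5 3 6 2 / 6 2 3 4 5 1 / 5 1 4 2 3 6 / 2 3 6 1 4 5 / 3 6 1 5 2 4 / 4 5 2 6 1 3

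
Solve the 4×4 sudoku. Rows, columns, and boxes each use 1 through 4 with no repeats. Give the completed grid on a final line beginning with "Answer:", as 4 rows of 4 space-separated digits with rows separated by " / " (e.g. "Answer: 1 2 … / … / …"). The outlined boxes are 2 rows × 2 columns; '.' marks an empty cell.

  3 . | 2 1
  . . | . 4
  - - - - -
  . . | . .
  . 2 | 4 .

Step 1. [r3c2∈{1,3,4}] r3c2 is the only open cell in col 2 admitting 3. So r3c2=3.
Step 2. [r4c1∈{1}] r4c1 is down to just 1, so r4c1=1.
Step 3. [r2c2∈{1}] r2c2 has the single candidate 1 ⇒ r2c2=1.
Step 4. [r1c2∈{4}] r1c2 has the single candidate 4. So r1c2=4.
Step 5. [r2c3∈{3}] r2c3's peers cover all but 3 ⇒ r2c3=3.
Step 6. [r3c3∈{1}] r3c3's peers cover all but 1, so r3c3=1.
Step 7. [r3c1∈{4}] only 4 remains possible at r3c1 ⇒ r3c1=4.
Step 8. [r2c1∈{2}] only 2 remains possible at r2c1 ⇒ r2c1=2.
Step 9. [r4c4∈{3}] r4c4 is down to just 3 ⇒ r4c4=3.
Step 10. [r3c4∈{2}] r3c4 has the single candidate 2, so r3c4=2.

Answer: 3 4 2 1 / 2 1 3 4 / 4 3 1 2 / 1 2 4 3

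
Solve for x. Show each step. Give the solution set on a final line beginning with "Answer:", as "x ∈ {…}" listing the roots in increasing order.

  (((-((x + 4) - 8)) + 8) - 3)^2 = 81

Step 1. [(((-((x + 4) - 8)) + 8) - 3)^2 = 81] √ both sides: 81 ≥ 0 gives two branches ⇒ sqrt: ((-((x + 4) - 8)) + 8) - 3 = 9 or -9.
Step 2. [((-((x + 4) - 8)) + 8) - 3 = 9 or -9] add 3: x sits inside (… - 3), so sub: (-((x + 4) - 8)) + 8 = 12 or -6.
Step 3. [(-((x + 4) - 8)) + 8 = 12 or -6] the outer +8 inverts by subtracting 8. So sub: -((x + 4) - 8) = 4 or -14.
Step 4. [-((x + 4) - 8) = 4 or -14] LHS negated; negate both sides. So neg: (x + 4) - 8 = -4 or 14.
Step 5. [(x + 4) - 8 = -4 or 14] add 8: x sits inside (… - 8). So sub: x + 4 = 4 or 22.
Step 6. [x + 4 = 4 or 22] subtract 4: x sits inside (… + 4). So sub: x = 0 or 18.

Answer: x ∈ {0, 18}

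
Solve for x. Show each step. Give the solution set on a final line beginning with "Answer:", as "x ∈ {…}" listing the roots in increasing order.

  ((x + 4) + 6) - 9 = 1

Step 1. [((x + 4) + 6) - 9 = 1] the outer -9 inverts by adding 9 ⇒ sub: (x + 4) + 6 = 10.
Step 2. [(x + 4) + 6 = 10] subtract 6: x sits inside (… + 6), so sub: x + 4 = 4.
Step 3. [x + 4 = 4] 4 comes off first (subtract 4). So sub: x = 0.

Answer: x ∈ {0}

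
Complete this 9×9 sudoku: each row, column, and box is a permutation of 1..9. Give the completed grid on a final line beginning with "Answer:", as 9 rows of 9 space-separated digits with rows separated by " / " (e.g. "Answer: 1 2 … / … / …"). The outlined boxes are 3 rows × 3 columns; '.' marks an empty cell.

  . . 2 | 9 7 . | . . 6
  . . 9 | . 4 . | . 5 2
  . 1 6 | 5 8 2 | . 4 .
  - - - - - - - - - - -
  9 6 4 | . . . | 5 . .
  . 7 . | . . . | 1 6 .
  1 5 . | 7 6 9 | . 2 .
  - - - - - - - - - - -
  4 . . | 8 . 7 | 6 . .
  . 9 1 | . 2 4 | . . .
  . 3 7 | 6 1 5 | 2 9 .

Step 1. [r4c5∈{3}] only 3 remains possible at r4c5. So r4c5=3.
Step 2. [r9c1∈{8}] r9c1 is down to just 8 ⇒ r9c1=8.
Step 3. [r8c4∈{3}] r8c4's peers cover all but 3 ⇒ r8c4=3.
Step 4. [r5c9∈{3,4,8,9}] 9 has one home in row 5: r5c9 ⇒ r5c9=9.
Step 5. [r1c8∈{1,3,8}] 1 has one home in box 3: r1c8 ⇒ r1c8=1.
Step 6. [r1c6∈{3}] only 3 remains possible at r1c6, so r1c6=3.
Step 7. [r1c7∈{8}] nothing but 8 survives at r1c7. So r1c7=8.
Step 8. [r8c7∈{7}] nothing but 7 survives at r8c7 ⇒ r8c7=7.
Step 9. [r2c7∈{3}] nothing but 3 survives at r2c7, so r2c7=3.
Step 10. [r6c9∈{3,4,8}] r6c9 is the only open cell in box 6 admitting 3, so r6c9=3.
Step 11. [r5c1∈{2,3}] across col 1, 2 lands solely at r5c1 ⇒ r5c1=2.
Step 12. [r7c3∈{5}] r7c3 is down to just 5. So r7c3=5.
Step 13. [r8c8∈{8}] only 8 remains possible at r8c8. So r8c8=8.
Step 14. [r4c9∈{7,8}] across col 9, 8 lands solely at r4c9 ⇒ r4c9=8.
Step 15. [r4c6∈{1}] r4c6's peers cover all but 1 ⇒ r4c6=1.
Step 16. [r2c1∈{7}] r2c1 has the single candidate 7 ⇒ r2c1=7.
Step 17. [r5c6∈{8}] nothing but 8 survives at r5c6 ⇒ r5c6=8.
Step 18. [r3c1∈{3}] only 3 remains possible at r3c1. So r3c1=3.
Step 19. [r3c7∈{9}] r3c7 is down to just 9, so r3c7=9.
Step 20. [r4c4∈{2}] nothing but 2 survives at r4c4. So r4c4=2.
Step 21. [r2c6∈{6}] nothing but 6 survives at r2c6 ⇒ r2c6=6.
Step 22. [r5c5∈{5}] nothing but 5 survives at r5c5 ⇒ r5c5=5.
Step 23. [r1c1∈{5}] r1c1 has the single candidate 5, so r1c1=5.
Step 24. [r8c1∈{6}] r8c1 has the single candidate 6 ⇒ r8c1=6.
Step 25. [r7c5∈{9}] r7c5 is down to just 9. So r7c5=9.
Step 26. [r3c9∈{7}] r3c9 has the single candidate 7. So r3c9=7.
Step 27. [r7c2∈{2}] r7c2's peers cover all but 2 ⇒ r7c2=2.
Step 28. [r5c3∈{3}] r5c3 has the single candidate 3, so r5c3=3.
Step 29. [r6c7∈{4}] r6c7 has the single candidate 4 ⇒ r6c7=4.
Step 30. [r7c8∈{3}] only 3 remains possible at r7c8 ⇒ r7c8=3.
Step 31. [r2c2∈{8}] only 8 remains possible at r2c2. So r2c2=8.
Step 32. [r7c9∈{1}] r7c9's peers cover all but 1. So r7c9=1.
Step 33. [r8c9∈{5}] r8c9 is down to just 5. So r8c9=5.
Step 34. [r5c4∈{4}] only 4 remains possible at r5c4. So r5c4=4.
Step 35. [r2c4∈{1}] r2c4 has the single candidate 1. So r2c4=1.
Step 36. [r4c8∈{7}] r4c8's peers cover all but 7. So r4c8=7.
Step 37. [r9c9∈{4}] r9c9's peers cover all but 4, so r9c9=4.
Step 38. [r1c2∈{4}] r1c2's peers cover all but 4. So r1c2=4.
Step 39. [r6c3∈{8}] nothing but 8 survives at r6c3, so r6c3=8.

Answer: 5 4 2 9 7 3 8 1 6 / 7 8 9 1 4 6 3 5 2 / 3 1 6 5 8 2 9 4 7 / 9 6 4 2 3 1 5 7 8 / 2 7 3 4 5 8 1 6 9 / 1 5 8 7 6 9 4 2 3 / 4 2 5 8 9 7 6 3 1 / 6 9 1 3 2 4 7 8 5 / 8 3 7 6 1 5 2 9 4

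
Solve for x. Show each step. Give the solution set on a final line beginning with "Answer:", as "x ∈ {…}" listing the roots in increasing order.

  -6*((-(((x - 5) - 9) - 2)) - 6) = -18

Step 1. [-6*((-(((x - 5) - 9) - 2)) - 6) = -18] divide by the outer -6, so div: (-(((x - 5) - 9) - 2)) - 6 = 3.
Step 2. [(-(((x - 5) - 9) - 2)) - 6 = 3] add 6: x sits inside (… - 6). So sub: -(((x - 5) - 9) - 2) = 9.
Step 3. [-(((x - 5) - 9) - 2) = 9] flip signs both sides ⇒ neg: ((x - 5) - 9) - 2 = -9.
Step 4. [((x - 5) - 9) - 2 = -9] 2 comes off first (add 2), so sub: (x - 5) - 9 = -7.
Step 5. [(x - 5) - 9 = -7] 9 comes off first (add 9), so sub: x - 5 = 2.
Step 6. [x - 5 = 2] the outer -5 inverts by adding 5, so sub: x = 7.

Answer: x ∈ {7}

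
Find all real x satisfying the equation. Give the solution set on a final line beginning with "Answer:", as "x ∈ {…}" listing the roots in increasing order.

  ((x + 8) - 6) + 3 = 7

Step 1. [((x + 8) - 6) + 3 = 7] +3 is outermost — subtract 3 both sides, so sub: (x + 8) - 6 = 4.
Step 2. [(x + 8) - 6 = 4] 6 comes off first (add 6). So sub: x + 8 = 10.
Step 3. [x + 8 = 10] subtract 8: x sits inside (… + 8). So sub: x = 2.

Answer: x ∈ {2}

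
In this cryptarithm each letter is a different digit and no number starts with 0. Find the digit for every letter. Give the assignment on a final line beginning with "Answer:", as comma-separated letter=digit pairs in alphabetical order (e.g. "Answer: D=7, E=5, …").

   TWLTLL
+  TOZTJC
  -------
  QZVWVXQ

Step 1. [col 1: L + C ≡ Q (mod 10)] L=2 is one option consistent with column 1 (L + C ≡ Q (mod 10), carry-in 0) — take it, so L=2.
Step 2. [col 1: L + C ≡ Q (mod 10)] several values work for C in column 1 (L + C ≡ Q (mod 10), carry-in 0); try C=9, so C=9.
Step 3. [col 1: L + C ≡ Q (mod 10)] from column 1 (L=2, C=9, carry-in 0, digits 2,9 already taken and all letters distinct): Q must equal 1. So Q=1.
Step 4. [col 2: L + J ≡ X (mod 10)] column 2 (L + J ≡ X (mod 10), carry-in 1) doesn't pin X yet; pick X=3 and continue ⇒ X=3.
Step 5. [col 2: L + J ≡ X (mod 10)] column 2: given L=2, X=3, carry-in 1, and digits 1,2,3,9 already taken and all letters distinct, L+J≡X (mod 10) forces J=0. So J=0.
Step 6. [col 3: T + T ≡ V (mod 10)] T=7 is one option consistent with column 3 (T + T ≡ V (mod 10), carry-in 0) — take it. So T=7.
Step 7. [col 3: T + T ≡ V (mod 10)] column 3 reads T+T+carry(0)=V with T=7; with digits 0,1,2,3,7,9 already taken and all letters distinct, the only value for V is 4. So V=4.
Step 8. [col 4: L + Z ≡ W (mod 10)] from column 4 (L=2, carry-in 1, digits 0,1,2,3,4,7,9 already taken and all letters distinct): Z must equal 5, so Z=5.
Step 9. [col 4: L + Z ≡ W (mod 10)] column 4 reads L+Z+carry(1)=W with L=2, Z=5; with digits 0,1,2,3,4,5,7,9 already taken and all letters distinct, the only value for W is 8, so W=8.
Step 10. [col 5: W + O ≡ V (mod 10)] column 5: given W=8, V=4, carry-in 0, and digits 0,1,2,3,4,5,7,8,9 already taken and all letters distinct, W+O≡V (mod 10) forces O=6 ⇒ O=6.

Answer: C=9, J=0, L=2, O=6, Q=1, T=7, V=4, W=8, X=3, Z=5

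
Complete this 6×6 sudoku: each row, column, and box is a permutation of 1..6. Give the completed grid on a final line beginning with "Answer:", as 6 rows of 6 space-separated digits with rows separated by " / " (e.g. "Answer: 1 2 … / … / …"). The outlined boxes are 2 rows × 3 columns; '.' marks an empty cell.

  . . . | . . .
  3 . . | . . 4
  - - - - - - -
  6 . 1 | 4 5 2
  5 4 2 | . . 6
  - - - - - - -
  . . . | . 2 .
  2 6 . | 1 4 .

Step 1. [r1c6∈{1,3,5}] across col 6, 1 lands solely at r1c6. So r1c6=1.
Step 2. [r5c4∈{3,5,6}] across row 5, 6 lands solely at r5c4 ⇒ r5c4=6.
Step 3. [r2c2∈{1,2,5}] across row 2, 1 lands solely at r2c2 ⇒ r2c2=1.
Step 4. [r4c4∈{3}] r4c4 has the single candidate 3. So r4c4=3.
Step 5. [r1c1∈{4}] nothing but 4 survives at r1c1. So r1c1=4.
Step 6. [r1c2∈{2,5}] across col 2, 2 lands solely at r1c2. So r1c2=2.
Step 7. [r5c2∈{3,5}] in col 2, 5 fits only at r5c2. So r5c2=5.
Step 8. [r2c5∈{6}] r2c5 is down to just 6 ⇒ r2c5=6.
Step 9. [r1c4∈{5}] r1c4 has the single candidate 5. So r1c4=5.
Step 10. [r5c6∈{3}] r5c6's peers cover all but 3. So r5c6=3.
Step 11. [r6c3∈{3}] only 3 remains possible at r6c3. So r6c3=3.
Step 12. [r1c5∈{3}] r1c5's peers cover all but 3, so r1c5=3.
Step 13. [r1c3∈{6}] r1c3 has the single candidate 6. So r1c3=6.
Step 14. [r2c4∈{2}] r2c4's peers cover all but 2, so r2c4=2.
Step 15. [r3c2∈{3}] only 3 remains possible at r3c2, so r3c2=3.
Step 16. [r2c3∈{5}] only 5 remains possible at r2c3 ⇒ r2c3=5.
Step 17. [r4c5∈{1}] nothing but 1 survives at r4c5, so r4c5=1.
Step 18. [r6c6∈{5}] r6c6 is down to just 5. So r6c6=5.
Step 19. [r5c3∈{4}] r5c3 is down to just 4. So r5c3=4.
Step 20. [r5c1∈{1}] r5c1 is down to just 1. So r5c1=1.

Answer: 4 2 6 5 3 1 / 3 1 5 2 6 4 / 6 3 1 4 5 2 / 5 4 2 3 1 6 / 1 5 4 6 2 3 / 2 6 3 1 4 5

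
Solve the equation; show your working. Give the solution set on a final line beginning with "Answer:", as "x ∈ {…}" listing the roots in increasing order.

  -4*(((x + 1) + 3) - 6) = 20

Step 1. [-4*(((x + 1) + 3) - 6) = 20] -4·(inner) — divide through by -4, so div: ((x + 1) + 3) - 6 = -5.
Step 2. [((x + 1) + 3) - 6 = -5] peel the -6: add 6 from each side, so sub: (x + 1) + 3 = 1.
Step 3. [(x + 1) + 3 = 1] the outer +3 inverts by subtracting 3. So sub: x + 1 = -2.
Step 4. [x + 1 = -2] +1 is outermost — subtract 1 both sides. So sub: x = -3.

Answer: x ∈ {-3}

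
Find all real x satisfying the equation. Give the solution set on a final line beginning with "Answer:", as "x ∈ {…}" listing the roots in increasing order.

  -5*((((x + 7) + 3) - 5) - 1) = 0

Step 1. [-5*((((x + 7) + 3) - 5) - 1) = 0] leading coefficient -5: divide by -5, so div: (((x + 7) + 3) - 5) - 1 = 0.
Step 2. [(((x + 7) + 3) - 5) - 1 = 0] -1 is outermost — add 1 both sides. So sub: ((x + 7) + 3) - 5 = 1.
Step 3. [((x + 7) + 3) - 5 = 1] -5 is outermost — add 5 both sides. So sub: (x + 7) + 3 = 6.
Step 4. [(x + 7) + 3 = 6] peel the +3: subtract 3 from each side, so sub: x + 7 = 3.
Step 5. [x + 7 = 3] +7 is outermost — subtract 7 both sides ⇒ sub: x = -4.

Answer: x ∈ {-4}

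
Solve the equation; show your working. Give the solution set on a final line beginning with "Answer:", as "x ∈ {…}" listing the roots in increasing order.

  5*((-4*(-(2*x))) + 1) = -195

Step 1. [5*((-4*(-(2*x))) + 1) = -195] divide by the outer 5 ⇒ div: (-4*(-(2*x))) + 1 = -39.
Step 2. [(-4*(-(2*x))) + 1 = -39] the outer +1 inverts by subtracting 1 ⇒ sub: -4*(-(2*x)) = -40.
Step 3. [-4*(-(2*x)) = -40] LHS = -4·(…); ÷-4 both sides. So div: -(2*x) = 10.
Step 4. [-(2*x) = 10] flip signs both sides. So neg: 2*x = -10.
Step 5. [2*x = -10] 2·(inner) — divide through by 2. So div: x = -5.

Answer: x ∈ {-5}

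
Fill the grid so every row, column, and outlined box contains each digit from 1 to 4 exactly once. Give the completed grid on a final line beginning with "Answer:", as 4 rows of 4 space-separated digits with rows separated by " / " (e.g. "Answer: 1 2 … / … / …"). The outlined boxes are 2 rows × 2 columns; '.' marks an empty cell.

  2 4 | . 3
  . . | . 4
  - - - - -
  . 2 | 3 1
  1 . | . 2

Step 1. [r2c2∈{1,3}] 1 has one home in col 2: r2c2, so r2c2=1.
Step 2. [r2c3∈{2}] r2c3 is down to just 2, so r2c3=2.
Step 3. [r4c2∈{3}] r4c2's peers cover all but 3. So r4c2=3.
Step 4. [r3c1∈{4}] r3c1 is down to just 4, so r3c1=4.
Step 5. [r4c3∈{4}] only 4 remains possible at r4c3, so r4c3=4.
Step 6. [r1c3∈{1}] r1c3 is down to just 1. So r1c3=1.
Step 7. [r2c1∈{3}] r2c1's peers cover all but 3. So r2c1=3.

Answer: 2 4 1 3 / 3 1 2 4 / 4 2 3 1 / 1 3 4 2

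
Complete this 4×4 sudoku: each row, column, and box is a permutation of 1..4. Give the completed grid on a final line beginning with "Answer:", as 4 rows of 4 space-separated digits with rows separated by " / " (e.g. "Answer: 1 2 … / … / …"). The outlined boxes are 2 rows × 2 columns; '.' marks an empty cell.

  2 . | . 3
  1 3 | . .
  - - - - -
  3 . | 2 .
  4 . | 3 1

Step 1. [r2c3∈{4}] r2c3's peers cover all but 4, so r2c3=4.
Step 2. [r3c2∈{1}] r3c2's peers cover all but 1, so r3c2=1.
Step 3. [r2c4∈{2}] nothing but 2 survives at r2c4. So r2c4=2.
Step 4. [r1c2∈{4}] nothing but 4 survives at r1c2, so r1c2=4.
Step 5. [r4c2∈{2}] only 2 remains possible at r4c2. So r4c2=2.
Step 6. [r1c3∈{1}] r1c3 has the single candidate 1, so r1c3=1.
Step 7. [r3c4∈{4}] r3c4 has the single candidate 4. So r3c4=4.

Answer: 2 4 1 3 / 1 3 4 2 / 3 1 2 4 / 4 2 3 1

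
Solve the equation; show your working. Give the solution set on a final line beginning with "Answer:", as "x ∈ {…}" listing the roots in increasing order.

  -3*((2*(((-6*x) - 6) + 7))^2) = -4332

Step 1. [-3*((2*(((-6*x) - 6) + 7))^2) = -4332] leading coefficient -3: divide by -3, so div: (2*(((-6*x) - 6) + 7))^2 = 1444.
Step 2. [(2*(((-6*x) - 6) + 7))^2 = 1444] √ both sides: 1444 ≥ 0 gives two branches. So sqrt: 2*(((-6*x) - 6) + 7) = 38 or -38.
Step 3. [2*(((-6*x) - 6) + 7) = 38 or -38] 2 out front; divide by 2, so div: ((-6*x) - 6) + 7 = 19 or -19.
Step 4. [((-6*x) - 6) + 7 = 19 or -19] peel the +7: subtract 7 from each side, so sub: (-6*x) - 6 = 12 or -26.
Step 5. [(-6*x) - 6 = 12 or -26] -6 is outermost — add 6 both sides ⇒ sub: -6*x = 18 or -20.
Step 6. [-6*x = 18 or -20] -6·(inner) — divide through by -6 ⇒ div: x = -3 or 10/3.

Answer: x ∈ {-3, 10/3}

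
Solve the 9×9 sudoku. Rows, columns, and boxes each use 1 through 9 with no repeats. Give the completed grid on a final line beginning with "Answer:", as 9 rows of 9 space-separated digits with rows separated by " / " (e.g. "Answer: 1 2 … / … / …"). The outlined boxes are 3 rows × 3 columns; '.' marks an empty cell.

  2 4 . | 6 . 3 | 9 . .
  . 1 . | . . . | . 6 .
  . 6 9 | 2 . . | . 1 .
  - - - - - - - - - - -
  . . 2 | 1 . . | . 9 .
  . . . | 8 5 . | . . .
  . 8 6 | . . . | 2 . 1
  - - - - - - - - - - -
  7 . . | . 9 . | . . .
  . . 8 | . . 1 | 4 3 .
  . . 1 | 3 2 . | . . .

Step 1. [r2c9∈{2,3,4,5,7,8}] across row 2, 2 lands solely at r2c9 ⇒ r2c9=2.
Step 2. [r3c9∈{3,4,5,7,8}] in box 3, 4 fits only at r3c9. So r3c9=4.
Step 3. [r5c6∈{2,4,6,7,9}] row 5 places 2 nowhere but r5c6. So r5c6=2.
Step 4. [r7c7∈{1,5,6,8}] in row 7, 1 fits only at r7c7 ⇒ r7c7=1.
Step 5. [r5c1∈{1,3,4,9}] across row 5, 1 lands solely at r5c1. So r5c1=1.
Step 6. [r5c2∈{3,7,9}] row 5 places 9 nowhere but r5c2, so r5c2=9.
Step 7. [r9c2∈{5}] only 5 remains possible at r9c2, so r9c2=5.
Step 8. [r4c2∈{3,7}] across col 2, 7 lands solely at r4c2 ⇒ r4c2=7.
Step 9. [r7c8∈{2,5,8}] col 8 places 2 nowhere but r7c8, so r7c8=2.
Step 10. [r1c5∈{1,7,8}] r1c5 is the only open cell in row 1 admitting 1, so r1c5=1.
Step 11. [r7c2∈{3}] only 3 remains possible at r7c2 ⇒ r7c2=3.
Step 12. [r7c3∈{4}] r7c3's peers cover all but 4 ⇒ r7c3=4.
Step 13. [r9c6∈{4,6,7,8}] 4 has one home in row 9: r9c6, so r9c6=4.
Step 14. [r7c6∈{5,6,8}] r7c6 is the only open cell in box 8 admitting 8. So r7c6=8.
Step 15. [r7c9∈{5,6}] row 7 places 6 nowhere but r7c9. So r7c9=6.
Step 16. [r5c3∈{3}] r5c3 is down to just 3 ⇒ r5c3=3.
Step 17. [r5c9∈{7}] nothing but 7 survives at r5c9. So r5c9=7.
Step 18. [r4c9∈{3,5,8}] 3 has one home in col 9: r4c9 ⇒ r4c9=3.
Step 19. [r4c7∈{5,6,8}] in row 4, 8 fits only at r4c7, so r4c7=8.
Step 20. [r4c1∈{4,5}] row 4 places 5 nowhere but r4c1. So r4c1=5.
Step 21. [r4c5∈{4,6}] across row 4, 4 lands solely at r4c5. So r4c5=4.
Step 22. [r9c7∈{7}] only 7 remains possible at r9c7 ⇒ r9c7=7.
Step 23. [r1c8∈{5,7,8}] across col 8, 7 lands solely at r1c8 ⇒ r1c8=7.
Step 24. [r2c3∈{5,7}] col 3 places 7 nowhere but r2c3. So r2c3=7.
Step 25. [r8c9∈{5,9}] box 9 places 5 nowhere but r8c9. So r8c9=5.
Step 26. [r8c4∈{7}] r8c4's peers cover all but 7 ⇒ r8c4=7.
Step 27. [r9c1∈{6,9}] row 9 places 6 nowhere but r9c1 ⇒ r9c1=6.
Step 28. [r2c5∈{8}] r2c5 has the single candidate 8, so r2c5=8.
Step 29. [r3c5∈{7}] only 7 remains possible at r3c5, so r3c5=7.
Step 30. [r3c6∈{5}] nothing but 5 survives at r3c6, so r3c6=5.
Step 31. [r3c7∈{3}] r3c7 has the single candidate 3. So r3c7=3.
Step 32. [r6c4∈{9}] r6c4 is down to just 9. So r6c4=9.
Step 33. [r6c8∈{4,5}] r6c8 is the only open cell in row 6 admitting 5. So r6c8=5.
Step 34. [r9c9∈{8,9}] r9c9 is the only open cell in row 9 admitting 9 ⇒ r9c9=9.
Step 35. [r6c5∈{3}] r6c5 has the single candidate 3. So r6c5=3.
Step 36. [r1c9∈{8}] r1c9's peers cover all but 8, so r1c9=8.
Step 37. [r2c4∈{4}] nothing but 4 survives at r2c4. So r2c4=4.
Step 38. [r9c8∈{8}] nothing but 8 survives at r9c8 ⇒ r9c8=8.
Step 39. [r5c8∈{4}] nothing but 4 survives at r5c8, so r5c8=4.
Step 40. [r6c1∈{4}] r6c1 is down to just 4 ⇒ r6c1=4.
Step 41. [r8c1∈{9}] r8c1 is down to just 9 ⇒ r8c1=9.
Step 42. [r1c3∈{5}] r1c3 has the single candidate 5 ⇒ r1c3=5.
Step 43. [r3c1∈{8}] r3c1 is down to just 8 ⇒ r3c1=8.
Step 44. [r8c2∈{2}] only 2 remains possible at r8c2, so r8c2=2.
Step 45. [r4c6∈{6}] r4c6 is down to just 6 ⇒ r4c6=6.
Step 46. [r2c1∈{3}] nothing but 3 survives at r2c1 ⇒ r2c1=3.
Step 47. [r2c7∈{5}] r2c7's peers cover all but 5 ⇒ r2c7=5.
Step 48. [r2c6∈{9}] only 9 remains possible at r2c6 ⇒ r2c6=9.
Step 49. [r8c5∈{6}] nothing but 6 survives at r8c5 ⇒ r8c5=6.
Step 50. [r6c6∈{7}] nothing but 7 survives at r6c6 ⇒ r6c6=7.
Step 51. [r5c7∈{6}] r5c7 is down to just 6. So r5c7=6.
Step 52. [r7c4∈{5}] r7c4 has the single candidate 5, so r7c4=5.

Answer: 2 4 5 6 1 3 9 7 8 / 3 1 7 4 8 9 5 6 2 / 8 6 9 2 7 5 3 1 4 / 5 7 2 1 4 6 8 9 3 / 1 9 3 8 5 2 6 4 7 / 4 8 6 9 3 7 2 5 1 / 7 3 4 5 9 8 1 2 6 / 9 2 8 7 6 1 4 3 5 / 6 5 1 3 2 4 7 8 9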